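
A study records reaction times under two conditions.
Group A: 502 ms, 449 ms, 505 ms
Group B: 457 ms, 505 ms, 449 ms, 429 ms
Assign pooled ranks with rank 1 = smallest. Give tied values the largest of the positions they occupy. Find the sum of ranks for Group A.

15

Sorted (ascending): 429, 449, 449, 457, 502, 505, 505
The 2 values of 449 occupy positions 2–3 → each gets rank 3.
The 2 values of 505 occupy positions 6–7 → each gets rank 7.
Group A values → pooled ranks: 502→5, 449→3, 505→7
Rank sum = 5 + 3 + 7 = 15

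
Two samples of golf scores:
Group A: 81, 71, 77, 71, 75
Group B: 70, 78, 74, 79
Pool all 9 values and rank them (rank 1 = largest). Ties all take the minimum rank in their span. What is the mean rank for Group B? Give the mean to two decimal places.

Sorted (descending): 81, 79, 78, 77, 75, 74, 71, 71, 70
The 2 values of 71 occupy positions 7–8 → each gets rank 7.
Group B values → pooled ranks: 70→9, 78→3, 74→6, 79→2
Mean rank = (9 + 3 + 6 + 2) / 4 = 5.00

5.00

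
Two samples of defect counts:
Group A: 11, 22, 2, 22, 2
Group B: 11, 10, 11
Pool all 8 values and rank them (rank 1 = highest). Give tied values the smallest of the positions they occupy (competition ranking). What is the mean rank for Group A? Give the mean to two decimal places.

Sorted (descending): 22, 22, 11, 11, 11, 10, 2, 2
The 2 values of 22 occupy positions 1–2 → each gets rank 1.
The 3 values of 11 occupy positions 3–5 → each gets rank 3.
The 2 values of 2 occupy positions 7–8 → each gets rank 7.
Group A values → pooled ranks: 11→3, 22→1, 2→7, 22→1, 2→7
Mean rank = (3 + 1 + 7 + 1 + 7) / 5 = 3.80

3.80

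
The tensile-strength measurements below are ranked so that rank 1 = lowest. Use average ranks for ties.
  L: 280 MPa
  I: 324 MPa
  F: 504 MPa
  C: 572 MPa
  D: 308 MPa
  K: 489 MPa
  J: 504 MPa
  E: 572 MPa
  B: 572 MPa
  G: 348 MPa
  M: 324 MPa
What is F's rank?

7.5

Sorted (ascending): 280, 308, 324, 324, 348, 489, 504, 504, 572, 572, 572
The 2 values of 324 occupy positions 3–4 → average rank (3+4)/2 = 3.5.
The 2 values of 504 occupy positions 7–8 → average rank (7+8)/2 = 7.5.
The 3 values of 572 occupy positions 9–11 → average rank 10.
F has value 504 MPa → rank 7.5.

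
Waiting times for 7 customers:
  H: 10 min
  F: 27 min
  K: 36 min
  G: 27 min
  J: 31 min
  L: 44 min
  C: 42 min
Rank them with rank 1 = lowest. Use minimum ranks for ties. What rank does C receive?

Sorted (ascending): 10, 27, 27, 31, 36, 42, 44
The 2 values of 27 occupy positions 2–3 → each gets rank 2.
C has value 42 min → rank 6.

6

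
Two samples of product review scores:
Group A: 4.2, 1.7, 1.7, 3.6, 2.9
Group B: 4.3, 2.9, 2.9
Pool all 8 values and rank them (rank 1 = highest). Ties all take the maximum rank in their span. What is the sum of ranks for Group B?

Sorted (descending): 4.3, 4.2, 3.6, 2.9, 2.9, 2.9, 1.7, 1.7
The 3 values of 2.9 occupy positions 4–6 → each gets rank 6.
The 2 values of 1.7 occupy positions 7–8 → each gets rank 8.
Group B values → pooled ranks: 4.3→1, 2.9→6, 2.9→6
Rank sum = 1 + 6 + 6 = 13

13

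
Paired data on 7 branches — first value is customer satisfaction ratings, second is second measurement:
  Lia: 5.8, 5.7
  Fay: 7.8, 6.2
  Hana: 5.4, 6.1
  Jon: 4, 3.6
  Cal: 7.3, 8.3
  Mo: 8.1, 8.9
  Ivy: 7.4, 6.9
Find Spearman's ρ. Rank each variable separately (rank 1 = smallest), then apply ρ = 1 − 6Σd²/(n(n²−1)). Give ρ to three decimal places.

0.821

Ranks of variable 1: 3, 6, 2, 1, 4, 7, 5
Ranks of variable 2: 2, 4, 3, 1, 6, 7, 5
d = r₁ − r₂: 1, 2, -1, 0, -2, 0, 0
d²: 1, 4, 1, 0, 4, 0, 0; Σd² = 10
ρ = 1 − 6·10/(7·48) = 1 − 60/336 = 0.821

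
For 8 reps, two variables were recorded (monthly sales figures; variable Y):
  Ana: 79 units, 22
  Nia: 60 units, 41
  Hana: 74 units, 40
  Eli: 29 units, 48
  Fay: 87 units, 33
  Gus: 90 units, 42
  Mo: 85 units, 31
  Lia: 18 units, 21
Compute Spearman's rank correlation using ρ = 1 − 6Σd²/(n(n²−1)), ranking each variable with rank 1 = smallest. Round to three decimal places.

Ranks of variable 1: 5, 3, 4, 2, 7, 8, 6, 1
Ranks of variable 2: 2, 6, 5, 8, 4, 7, 3, 1
d = r₁ − r₂: 3, -3, -1, -6, 3, 1, 3, 0
d²: 9, 9, 1, 36, 9, 1, 9, 0; Σd² = 74
ρ = 1 − 6·74/(8·63) = 1 − 444/504 = 0.119

0.119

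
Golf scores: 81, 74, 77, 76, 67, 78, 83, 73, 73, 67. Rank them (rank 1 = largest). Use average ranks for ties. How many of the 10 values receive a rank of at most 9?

Sorted (descending): 83, 81, 78, 77, 76, 74, 73, 73, 67, 67
The 2 values of 73 occupy positions 7–8 → average rank (7+8)/2 = 7.5.
The 2 values of 67 occupy positions 9–10 → average rank (9+10)/2 = 9.5.
Ranks ≤ 9: {1, 2, 3, 4, 5, 6, 7.5, 7.5} → 8 values.

8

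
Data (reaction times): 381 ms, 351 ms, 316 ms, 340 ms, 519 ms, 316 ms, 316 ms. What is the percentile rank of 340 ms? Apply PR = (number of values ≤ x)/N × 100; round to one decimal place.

57.1

N = 7.
Strictly below 340: 3. Equal to 340: 1.
PR = 4/7 × 100 = 57.1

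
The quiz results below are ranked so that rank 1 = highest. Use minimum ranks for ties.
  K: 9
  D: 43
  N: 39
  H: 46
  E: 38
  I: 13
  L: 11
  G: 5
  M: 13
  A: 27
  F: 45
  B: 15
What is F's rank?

2

Sorted (descending): 46, 45, 43, 39, 38, 27, 15, 13, 13, 11, 9, 5
The 2 values of 13 occupy positions 8–9 → each gets rank 8.
F has value 45 → rank 2.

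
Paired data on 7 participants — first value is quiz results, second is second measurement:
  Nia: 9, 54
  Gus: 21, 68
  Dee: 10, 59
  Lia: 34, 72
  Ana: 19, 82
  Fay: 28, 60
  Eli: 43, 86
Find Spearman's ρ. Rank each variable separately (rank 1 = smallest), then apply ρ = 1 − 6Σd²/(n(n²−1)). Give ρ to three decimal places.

0.750

Ranks of variable 1: 1, 4, 2, 6, 3, 5, 7
Ranks of variable 2: 1, 4, 2, 5, 6, 3, 7
d = r₁ − r₂: 0, 0, 0, 1, -3, 2, 0
d²: 0, 0, 0, 1, 9, 4, 0; Σd² = 14
ρ = 1 − 6·14/(7·48) = 1 − 84/336 = 0.750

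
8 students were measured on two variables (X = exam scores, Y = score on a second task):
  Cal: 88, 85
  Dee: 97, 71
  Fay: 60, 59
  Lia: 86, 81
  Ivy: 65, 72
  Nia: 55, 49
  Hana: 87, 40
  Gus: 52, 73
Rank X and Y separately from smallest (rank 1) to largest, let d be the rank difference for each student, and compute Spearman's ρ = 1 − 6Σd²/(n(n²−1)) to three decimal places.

0.143

Ranks of variable 1: 7, 8, 3, 5, 4, 2, 6, 1
Ranks of variable 2: 8, 4, 3, 7, 5, 2, 1, 6
d = r₁ − r₂: -1, 4, 0, -2, -1, 0, 5, -5
d²: 1, 16, 0, 4, 1, 0, 25, 25; Σd² = 72
ρ = 1 − 6·72/(8·63) = 1 − 432/504 = 0.143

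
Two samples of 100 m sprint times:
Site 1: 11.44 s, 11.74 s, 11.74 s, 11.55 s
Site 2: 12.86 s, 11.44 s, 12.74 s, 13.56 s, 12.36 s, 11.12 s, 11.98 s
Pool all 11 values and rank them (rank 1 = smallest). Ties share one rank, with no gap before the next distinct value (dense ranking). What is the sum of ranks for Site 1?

Sorted (ascending): 11.12, 11.44, 11.44, 11.55, 11.74, 11.74, 11.98, 12.36, 12.74, 12.86, 13.56
The 2 values of 11.44 share dense rank 2.
The 2 values of 11.74 share dense rank 4.
Remaining distinct values take the next consecutive integers.
Site 1 values → pooled ranks: 11.44→2, 11.74→4, 11.74→4, 11.55→3
Rank sum = 2 + 4 + 4 + 3 = 13

13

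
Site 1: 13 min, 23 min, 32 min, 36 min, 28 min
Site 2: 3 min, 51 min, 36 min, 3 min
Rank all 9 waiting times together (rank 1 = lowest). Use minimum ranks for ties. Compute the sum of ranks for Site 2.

18

Sorted (ascending): 3, 3, 13, 23, 28, 32, 36, 36, 51
The 2 values of 3 occupy positions 1–2 → each gets rank 1.
The 2 values of 36 occupy positions 7–8 → each gets rank 7.
Site 2 values → pooled ranks: 3→1, 51→9, 36→7, 3→1
Rank sum = 1 + 9 + 7 + 1 = 18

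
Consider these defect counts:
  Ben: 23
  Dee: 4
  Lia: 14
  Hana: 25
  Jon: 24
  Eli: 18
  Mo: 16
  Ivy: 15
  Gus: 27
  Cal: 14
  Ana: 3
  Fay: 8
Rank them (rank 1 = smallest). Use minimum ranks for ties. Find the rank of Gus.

12

Sorted (ascending): 3, 4, 8, 14, 14, 15, 16, 18, 23, 24, 25, 27
The 2 values of 14 occupy positions 4–5 → each gets rank 4.
Gus has value 27 → rank 12.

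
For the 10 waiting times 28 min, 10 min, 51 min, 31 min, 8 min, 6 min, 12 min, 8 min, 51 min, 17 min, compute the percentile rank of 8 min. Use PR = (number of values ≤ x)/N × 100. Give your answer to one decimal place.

30.0

N = 10.
Strictly below 8: 1. Equal to 8: 2.
PR = 3/10 × 100 = 30.0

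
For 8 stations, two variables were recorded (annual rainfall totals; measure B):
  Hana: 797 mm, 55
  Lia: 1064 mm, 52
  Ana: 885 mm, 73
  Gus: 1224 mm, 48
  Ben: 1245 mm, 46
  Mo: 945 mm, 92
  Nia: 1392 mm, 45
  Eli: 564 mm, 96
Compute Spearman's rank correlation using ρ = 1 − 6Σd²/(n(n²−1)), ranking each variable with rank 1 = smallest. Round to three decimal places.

-0.905

Ranks of variable 1: 2, 5, 3, 6, 7, 4, 8, 1
Ranks of variable 2: 5, 4, 6, 3, 2, 7, 1, 8
d = r₁ − r₂: -3, 1, -3, 3, 5, -3, 7, -7
d²: 9, 1, 9, 9, 25, 9, 49, 49; Σd² = 160
ρ = 1 − 6·160/(8·63) = 1 − 960/504 = -0.905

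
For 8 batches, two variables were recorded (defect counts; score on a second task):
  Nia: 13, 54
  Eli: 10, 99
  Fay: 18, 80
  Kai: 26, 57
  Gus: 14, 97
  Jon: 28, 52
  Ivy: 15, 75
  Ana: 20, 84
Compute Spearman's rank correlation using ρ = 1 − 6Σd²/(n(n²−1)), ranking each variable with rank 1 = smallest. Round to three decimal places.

-0.548

Ranks of variable 1: 2, 1, 5, 7, 3, 8, 4, 6
Ranks of variable 2: 2, 8, 5, 3, 7, 1, 4, 6
d = r₁ − r₂: 0, -7, 0, 4, -4, 7, 0, 0
d²: 0, 49, 0, 16, 16, 49, 0, 0; Σd² = 130
ρ = 1 − 6·130/(8·63) = 1 − 780/504 = -0.548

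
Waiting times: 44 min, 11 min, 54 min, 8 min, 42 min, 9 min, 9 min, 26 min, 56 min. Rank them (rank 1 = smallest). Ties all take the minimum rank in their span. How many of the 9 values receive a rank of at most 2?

3

Sorted (ascending): 8, 9, 9, 11, 26, 42, 44, 54, 56
The 2 values of 9 occupy positions 2–3 → each gets rank 2.
Ranks ≤ 2: {1, 2, 2} → 3 values.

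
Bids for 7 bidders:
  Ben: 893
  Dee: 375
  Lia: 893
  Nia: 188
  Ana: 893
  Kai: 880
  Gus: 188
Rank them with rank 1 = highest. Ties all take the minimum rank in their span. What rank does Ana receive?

1

Sorted (descending): 893, 893, 893, 880, 375, 188, 188
The 3 values of 893 occupy positions 1–3 → each gets rank 1.
The 2 values of 188 occupy positions 6–7 → each gets rank 6.
Ana has value 893 → rank 1.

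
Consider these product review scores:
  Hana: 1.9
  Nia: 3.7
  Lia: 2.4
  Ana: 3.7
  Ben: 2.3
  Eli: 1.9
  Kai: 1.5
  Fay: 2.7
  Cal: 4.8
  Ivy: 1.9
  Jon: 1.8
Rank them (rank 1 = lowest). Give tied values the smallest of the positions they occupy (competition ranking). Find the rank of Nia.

9

Sorted (ascending): 1.5, 1.8, 1.9, 1.9, 1.9, 2.3, 2.4, 2.7, 3.7, 3.7, 4.8
The 3 values of 1.9 occupy positions 3–5 → each gets rank 3.
The 2 values of 3.7 occupy positions 9–10 → each gets rank 9.
Nia has value 3.7 → rank 9.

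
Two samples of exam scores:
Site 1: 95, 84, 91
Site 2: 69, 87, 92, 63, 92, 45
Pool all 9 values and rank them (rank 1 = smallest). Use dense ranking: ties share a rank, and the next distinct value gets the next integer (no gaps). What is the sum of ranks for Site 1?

Sorted (ascending): 45, 63, 69, 84, 87, 91, 92, 92, 95
The 2 values of 92 share dense rank 7.
Remaining distinct values take the next consecutive integers.
Site 1 values → pooled ranks: 95→8, 84→4, 91→6
Rank sum = 8 + 4 + 6 = 18

18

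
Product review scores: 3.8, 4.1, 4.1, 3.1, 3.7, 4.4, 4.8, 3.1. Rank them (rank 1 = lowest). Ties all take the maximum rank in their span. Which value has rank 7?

Sorted (ascending): 3.1, 3.1, 3.7, 3.8, 4.1, 4.1, 4.4, 4.8
The 2 values of 3.1 occupy positions 1–2 → each gets rank 2.
The 2 values of 4.1 occupy positions 5–6 → each gets rank 6.
Rank 7 → value 4.4.

4.4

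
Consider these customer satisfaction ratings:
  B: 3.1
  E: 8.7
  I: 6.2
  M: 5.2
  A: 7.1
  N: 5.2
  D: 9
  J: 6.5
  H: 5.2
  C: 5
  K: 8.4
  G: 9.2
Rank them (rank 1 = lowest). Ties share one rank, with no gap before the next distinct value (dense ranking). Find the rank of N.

3

Sorted (ascending): 3.1, 5, 5.2, 5.2, 5.2, 6.2, 6.5, 7.1, 8.4, 8.7, 9, 9.2
The 3 values of 5.2 share dense rank 3.
Remaining distinct values take the next consecutive integers.
N has value 5.2 → rank 3.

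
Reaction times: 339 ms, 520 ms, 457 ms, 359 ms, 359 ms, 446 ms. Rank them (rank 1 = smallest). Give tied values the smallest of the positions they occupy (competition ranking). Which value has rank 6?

520

Sorted (ascending): 339, 359, 359, 446, 457, 520
The 2 values of 359 occupy positions 2–3 → each gets rank 2.
Rank 6 → value 520.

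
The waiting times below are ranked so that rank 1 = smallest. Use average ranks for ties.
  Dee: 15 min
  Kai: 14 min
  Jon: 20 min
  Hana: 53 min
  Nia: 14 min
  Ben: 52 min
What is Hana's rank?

6

Sorted (ascending): 14, 14, 15, 20, 52, 53
The 2 values of 14 occupy positions 1–2 → average rank (1+2)/2 = 1.5.
Hana has value 53 min → rank 6.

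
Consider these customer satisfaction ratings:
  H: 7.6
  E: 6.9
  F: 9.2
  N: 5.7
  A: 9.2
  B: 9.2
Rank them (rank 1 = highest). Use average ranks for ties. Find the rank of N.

6

Sorted (descending): 9.2, 9.2, 9.2, 7.6, 6.9, 5.7
The 3 values of 9.2 occupy positions 1–3 → average rank 2.
N has value 5.7 → rank 6.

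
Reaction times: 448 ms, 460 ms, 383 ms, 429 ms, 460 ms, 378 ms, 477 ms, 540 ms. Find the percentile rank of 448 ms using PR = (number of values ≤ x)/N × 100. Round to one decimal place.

50.0

N = 8.
Strictly below 448: 3. Equal to 448: 1.
PR = 4/8 × 100 = 50.0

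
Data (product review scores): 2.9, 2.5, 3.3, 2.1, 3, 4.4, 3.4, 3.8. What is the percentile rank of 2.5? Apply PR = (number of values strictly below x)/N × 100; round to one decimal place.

N = 8.
Strictly below 2.5: 1. Equal to 2.5: 1.
PR = 1/8 × 100 = 12.5

12.5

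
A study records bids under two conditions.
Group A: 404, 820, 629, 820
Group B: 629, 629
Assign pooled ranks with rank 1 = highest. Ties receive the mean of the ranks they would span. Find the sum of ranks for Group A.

Sorted (descending): 820, 820, 629, 629, 629, 404
The 2 values of 820 occupy positions 1–2 → average rank (1+2)/2 = 1.5.
The 3 values of 629 occupy positions 3–5 → average rank 4.
Group A values → pooled ranks: 404→6, 820→1.5, 629→4, 820→1.5
Rank sum = 6 + 1.5 + 4 + 1.5 = 13

13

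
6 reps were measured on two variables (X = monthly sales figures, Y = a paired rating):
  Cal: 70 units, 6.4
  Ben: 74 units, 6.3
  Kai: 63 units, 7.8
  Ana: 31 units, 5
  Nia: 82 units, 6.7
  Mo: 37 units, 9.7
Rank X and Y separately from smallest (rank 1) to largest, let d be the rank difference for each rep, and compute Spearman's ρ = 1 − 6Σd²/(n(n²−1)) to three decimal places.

Ranks of variable 1: 4, 5, 3, 1, 6, 2
Ranks of variable 2: 3, 2, 5, 1, 4, 6
d = r₁ − r₂: 1, 3, -2, 0, 2, -4
d²: 1, 9, 4, 0, 4, 16; Σd² = 34
ρ = 1 − 6·34/(6·35) = 1 − 204/210 = 0.029

0.029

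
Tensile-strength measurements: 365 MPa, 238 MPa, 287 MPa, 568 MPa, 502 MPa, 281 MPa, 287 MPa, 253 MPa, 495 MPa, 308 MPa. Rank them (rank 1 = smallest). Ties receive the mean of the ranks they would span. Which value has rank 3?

Sorted (ascending): 238, 253, 281, 287, 287, 308, 365, 495, 502, 568
The 2 values of 287 occupy positions 4–5 → average rank (4+5)/2 = 4.5.
Rank 3 → value 281.

281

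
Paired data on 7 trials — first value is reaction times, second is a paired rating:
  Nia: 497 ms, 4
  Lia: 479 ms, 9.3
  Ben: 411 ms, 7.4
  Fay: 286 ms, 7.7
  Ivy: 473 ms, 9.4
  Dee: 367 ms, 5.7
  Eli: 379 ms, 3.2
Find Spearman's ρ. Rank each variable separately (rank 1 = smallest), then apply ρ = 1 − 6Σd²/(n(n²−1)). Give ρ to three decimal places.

Ranks of variable 1: 7, 6, 4, 1, 5, 2, 3
Ranks of variable 2: 2, 6, 4, 5, 7, 3, 1
d = r₁ − r₂: 5, 0, 0, -4, -2, -1, 2
d²: 25, 0, 0, 16, 4, 1, 4; Σd² = 50
ρ = 1 − 6·50/(7·48) = 1 − 300/336 = 0.107

0.107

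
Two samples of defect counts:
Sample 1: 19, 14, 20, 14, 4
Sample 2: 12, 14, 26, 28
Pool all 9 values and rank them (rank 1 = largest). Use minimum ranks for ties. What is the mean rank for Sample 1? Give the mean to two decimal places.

5.20

Sorted (descending): 28, 26, 20, 19, 14, 14, 14, 12, 4
The 3 values of 14 occupy positions 5–7 → each gets rank 5.
Sample 1 values → pooled ranks: 19→4, 14→5, 20→3, 14→5, 4→9
Mean rank = (4 + 5 + 3 + 5 + 9) / 5 = 5.20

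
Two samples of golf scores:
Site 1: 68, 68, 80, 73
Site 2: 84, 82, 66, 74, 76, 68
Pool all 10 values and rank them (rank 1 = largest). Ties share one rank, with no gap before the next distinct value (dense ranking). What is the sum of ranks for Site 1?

Sorted (descending): 84, 82, 80, 76, 74, 73, 68, 68, 68, 66
The 3 values of 68 share dense rank 7.
Remaining distinct values take the next consecutive integers.
Site 1 values → pooled ranks: 68→7, 68→7, 80→3, 73→6
Rank sum = 7 + 7 + 3 + 6 = 23

23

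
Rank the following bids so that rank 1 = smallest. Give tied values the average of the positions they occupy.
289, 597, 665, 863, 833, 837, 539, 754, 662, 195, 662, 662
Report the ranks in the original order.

Sorted (ascending): 195, 289, 539, 597, 662, 662, 662, 665, 754, 833, 837, 863
The 3 values of 662 occupy positions 5–7 → average rank 6.

2, 4, 8, 12, 10, 11, 3, 9, 6, 1, 6, 6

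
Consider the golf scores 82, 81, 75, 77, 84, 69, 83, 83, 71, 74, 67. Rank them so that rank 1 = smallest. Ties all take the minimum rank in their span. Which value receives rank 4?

74

Sorted (ascending): 67, 69, 71, 74, 75, 77, 81, 82, 83, 83, 84
The 2 values of 83 occupy positions 9–10 → each gets rank 9.
Rank 4 → value 74.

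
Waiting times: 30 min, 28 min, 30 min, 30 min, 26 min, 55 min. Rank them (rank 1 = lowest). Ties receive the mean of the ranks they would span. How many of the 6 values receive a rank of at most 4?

5

Sorted (ascending): 26, 28, 30, 30, 30, 55
The 3 values of 30 occupy positions 3–5 → average rank 4.
Ranks ≤ 4: {1, 2, 4, 4, 4} → 5 values.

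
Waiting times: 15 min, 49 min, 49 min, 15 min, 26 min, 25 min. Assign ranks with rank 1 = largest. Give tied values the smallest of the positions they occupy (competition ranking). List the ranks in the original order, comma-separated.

5, 1, 1, 5, 3, 4

Sorted (descending): 49, 49, 26, 25, 15, 15
The 2 values of 49 occupy positions 1–2 → each gets rank 1.
The 2 values of 15 occupy positions 5–6 → each gets rank 5.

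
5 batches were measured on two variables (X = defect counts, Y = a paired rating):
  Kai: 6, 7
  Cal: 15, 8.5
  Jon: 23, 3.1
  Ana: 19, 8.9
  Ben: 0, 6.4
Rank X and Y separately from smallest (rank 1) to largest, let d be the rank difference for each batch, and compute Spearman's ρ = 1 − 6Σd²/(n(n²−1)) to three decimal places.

Ranks of variable 1: 2, 3, 5, 4, 1
Ranks of variable 2: 3, 4, 1, 5, 2
d = r₁ − r₂: -1, -1, 4, -1, -1
d²: 1, 1, 16, 1, 1; Σd² = 20
ρ = 1 − 6·20/(5·24) = 1 − 120/120 = 0.000

0.000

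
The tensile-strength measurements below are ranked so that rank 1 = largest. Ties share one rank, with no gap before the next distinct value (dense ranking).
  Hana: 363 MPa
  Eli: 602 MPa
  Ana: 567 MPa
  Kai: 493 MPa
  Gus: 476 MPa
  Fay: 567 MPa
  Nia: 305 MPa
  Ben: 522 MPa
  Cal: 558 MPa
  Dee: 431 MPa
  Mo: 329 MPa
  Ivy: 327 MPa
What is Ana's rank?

2

Sorted (descending): 602, 567, 567, 558, 522, 493, 476, 431, 363, 329, 327, 305
The 2 values of 567 share dense rank 2.
Remaining distinct values take the next consecutive integers.
Ana has value 567 MPa → rank 2.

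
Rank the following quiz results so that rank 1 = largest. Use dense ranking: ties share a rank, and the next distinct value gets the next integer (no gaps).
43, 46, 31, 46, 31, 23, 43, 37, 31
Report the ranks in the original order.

2, 1, 4, 1, 4, 5, 2, 3, 4

Sorted (descending): 46, 46, 43, 43, 37, 31, 31, 31, 23
The 2 values of 46 share dense rank 1.
The 2 values of 43 share dense rank 2.
The 3 values of 31 share dense rank 4.
Remaining distinct values take the next consecutive integers.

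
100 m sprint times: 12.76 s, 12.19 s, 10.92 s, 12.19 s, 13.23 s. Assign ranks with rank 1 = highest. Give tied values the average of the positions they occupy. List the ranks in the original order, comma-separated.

2, 3.5, 5, 3.5, 1

Sorted (descending): 13.23, 12.76, 12.19, 12.19, 10.92
The 2 values of 12.19 occupy positions 3–4 → average rank (3+4)/2 = 3.5.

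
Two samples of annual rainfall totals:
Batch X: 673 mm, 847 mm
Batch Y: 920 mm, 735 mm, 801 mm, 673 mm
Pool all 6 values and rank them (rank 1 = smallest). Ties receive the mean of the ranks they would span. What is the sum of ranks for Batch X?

6.5

Sorted (ascending): 673, 673, 735, 801, 847, 920
The 2 values of 673 occupy positions 1–2 → average rank (1+2)/2 = 1.5.
Batch X values → pooled ranks: 673→1.5, 847→5
Rank sum = 1.5 + 5 = 6.5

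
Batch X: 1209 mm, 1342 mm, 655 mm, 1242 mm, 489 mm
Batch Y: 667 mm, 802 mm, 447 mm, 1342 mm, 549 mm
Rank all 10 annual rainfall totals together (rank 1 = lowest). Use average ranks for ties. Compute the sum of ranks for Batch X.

Sorted (ascending): 447, 489, 549, 655, 667, 802, 1209, 1242, 1342, 1342
The 2 values of 1342 occupy positions 9–10 → average rank (9+10)/2 = 9.5.
Batch X values → pooled ranks: 1209→7, 1342→9.5, 655→4, 1242→8, 489→2
Rank sum = 7 + 9.5 + 4 + 8 + 2 = 30.5

30.5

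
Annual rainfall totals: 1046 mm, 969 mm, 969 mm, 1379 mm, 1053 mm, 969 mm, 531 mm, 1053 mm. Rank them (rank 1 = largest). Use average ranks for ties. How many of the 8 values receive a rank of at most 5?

Sorted (descending): 1379, 1053, 1053, 1046, 969, 969, 969, 531
The 2 values of 1053 occupy positions 2–3 → average rank (2+3)/2 = 2.5.
The 3 values of 969 occupy positions 5–7 → average rank 6.
Ranks ≤ 5: {1, 2.5, 2.5, 4} → 4 values.

4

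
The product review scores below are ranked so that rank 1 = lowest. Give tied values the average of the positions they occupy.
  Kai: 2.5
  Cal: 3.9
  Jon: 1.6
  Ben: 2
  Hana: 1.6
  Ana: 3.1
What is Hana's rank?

Sorted (ascending): 1.6, 1.6, 2, 2.5, 3.1, 3.9
The 2 values of 1.6 occupy positions 1–2 → average rank (1+2)/2 = 1.5.
Hana has value 1.6 → rank 1.5.

1.5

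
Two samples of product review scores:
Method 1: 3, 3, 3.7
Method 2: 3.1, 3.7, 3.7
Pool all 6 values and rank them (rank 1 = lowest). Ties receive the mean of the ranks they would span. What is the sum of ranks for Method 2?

Sorted (ascending): 3, 3, 3.1, 3.7, 3.7, 3.7
The 2 values of 3 occupy positions 1–2 → average rank (1+2)/2 = 1.5.
The 3 values of 3.7 occupy positions 4–6 → average rank 5.
Method 2 values → pooled ranks: 3.1→3, 3.7→5, 3.7→5
Rank sum = 3 + 5 + 5 = 13

13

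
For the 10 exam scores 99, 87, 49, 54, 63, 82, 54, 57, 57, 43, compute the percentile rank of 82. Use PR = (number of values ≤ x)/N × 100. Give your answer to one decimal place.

80.0

N = 10.
Strictly below 82: 7. Equal to 82: 1.
PR = 8/10 × 100 = 80.0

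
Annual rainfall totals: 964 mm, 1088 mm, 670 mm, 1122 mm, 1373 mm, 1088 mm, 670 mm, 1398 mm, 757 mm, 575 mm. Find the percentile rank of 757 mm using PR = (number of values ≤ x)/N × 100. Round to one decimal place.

40.0

N = 10.
Strictly below 757: 3. Equal to 757: 1.
PR = 4/10 × 100 = 40.0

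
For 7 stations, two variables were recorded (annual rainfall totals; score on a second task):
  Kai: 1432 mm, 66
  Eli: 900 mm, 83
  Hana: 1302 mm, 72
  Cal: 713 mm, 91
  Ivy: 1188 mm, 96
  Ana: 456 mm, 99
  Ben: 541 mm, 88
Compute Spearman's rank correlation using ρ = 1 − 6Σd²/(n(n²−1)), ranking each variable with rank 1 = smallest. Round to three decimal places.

-0.750

Ranks of variable 1: 7, 4, 6, 3, 5, 1, 2
Ranks of variable 2: 1, 3, 2, 5, 6, 7, 4
d = r₁ − r₂: 6, 1, 4, -2, -1, -6, -2
d²: 36, 1, 16, 4, 1, 36, 4; Σd² = 98
ρ = 1 − 6·98/(7·48) = 1 − 588/336 = -0.750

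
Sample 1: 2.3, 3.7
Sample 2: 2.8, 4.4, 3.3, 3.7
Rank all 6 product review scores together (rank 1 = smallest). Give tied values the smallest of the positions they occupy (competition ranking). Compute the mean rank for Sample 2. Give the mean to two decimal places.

Sorted (ascending): 2.3, 2.8, 3.3, 3.7, 3.7, 4.4
The 2 values of 3.7 occupy positions 4–5 → each gets rank 4.
Sample 2 values → pooled ranks: 2.8→2, 4.4→6, 3.3→3, 3.7→4
Mean rank = (2 + 6 + 3 + 4) / 4 = 3.75

3.75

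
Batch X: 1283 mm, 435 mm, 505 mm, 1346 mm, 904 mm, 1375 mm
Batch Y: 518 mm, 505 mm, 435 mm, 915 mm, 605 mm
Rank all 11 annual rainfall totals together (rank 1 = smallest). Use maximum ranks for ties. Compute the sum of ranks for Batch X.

43

Sorted (ascending): 435, 435, 505, 505, 518, 605, 904, 915, 1283, 1346, 1375
The 2 values of 435 occupy positions 1–2 → each gets rank 2.
The 2 values of 505 occupy positions 3–4 → each gets rank 4.
Batch X values → pooled ranks: 1283→9, 435→2, 505→4, 1346→10, 904→7, 1375→11
Rank sum = 9 + 2 + 4 + 10 + 7 + 11 = 43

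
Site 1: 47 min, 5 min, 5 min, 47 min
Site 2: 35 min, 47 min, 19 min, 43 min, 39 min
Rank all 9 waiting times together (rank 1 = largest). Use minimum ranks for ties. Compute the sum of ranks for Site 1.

Sorted (descending): 47, 47, 47, 43, 39, 35, 19, 5, 5
The 3 values of 47 occupy positions 1–3 → each gets rank 1.
The 2 values of 5 occupy positions 8–9 → each gets rank 8.
Site 1 values → pooled ranks: 47→1, 5→8, 5→8, 47→1
Rank sum = 1 + 8 + 8 + 1 = 18

18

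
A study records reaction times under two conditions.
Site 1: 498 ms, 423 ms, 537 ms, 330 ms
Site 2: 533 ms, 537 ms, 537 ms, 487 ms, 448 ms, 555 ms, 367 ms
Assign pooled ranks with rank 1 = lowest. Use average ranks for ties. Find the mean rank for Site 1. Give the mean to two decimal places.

4.75

Sorted (ascending): 330, 367, 423, 448, 487, 498, 533, 537, 537, 537, 555
The 3 values of 537 occupy positions 8–10 → average rank 9.
Site 1 values → pooled ranks: 498→6, 423→3, 537→9, 330→1
Mean rank = (6 + 3 + 9 + 1) / 4 = 4.75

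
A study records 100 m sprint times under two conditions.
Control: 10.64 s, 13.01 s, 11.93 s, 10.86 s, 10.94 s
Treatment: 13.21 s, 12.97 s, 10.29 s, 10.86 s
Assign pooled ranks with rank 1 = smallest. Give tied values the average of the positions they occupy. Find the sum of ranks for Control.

Sorted (ascending): 10.29, 10.64, 10.86, 10.86, 10.94, 11.93, 12.97, 13.01, 13.21
The 2 values of 10.86 occupy positions 3–4 → average rank (3+4)/2 = 3.5.
Control values → pooled ranks: 10.64→2, 13.01→8, 11.93→6, 10.86→3.5, 10.94→5
Rank sum = 2 + 8 + 6 + 3.5 + 5 = 24.5

24.5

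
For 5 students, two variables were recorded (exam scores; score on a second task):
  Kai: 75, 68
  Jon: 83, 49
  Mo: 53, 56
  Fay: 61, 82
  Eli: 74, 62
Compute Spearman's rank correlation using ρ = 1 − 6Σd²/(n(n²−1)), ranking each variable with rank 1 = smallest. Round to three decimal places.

-0.300

Ranks of variable 1: 4, 5, 1, 2, 3
Ranks of variable 2: 4, 1, 2, 5, 3
d = r₁ − r₂: 0, 4, -1, -3, 0
d²: 0, 16, 1, 9, 0; Σd² = 26
ρ = 1 − 6·26/(5·24) = 1 − 156/120 = -0.300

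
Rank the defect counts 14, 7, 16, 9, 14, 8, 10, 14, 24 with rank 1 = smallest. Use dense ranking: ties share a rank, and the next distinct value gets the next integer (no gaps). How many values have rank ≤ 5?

7

Sorted (ascending): 7, 8, 9, 10, 14, 14, 14, 16, 24
The 3 values of 14 share dense rank 5.
Remaining distinct values take the next consecutive integers.
Ranks ≤ 5: {1, 2, 3, 4, 5, 5, 5} → 7 values.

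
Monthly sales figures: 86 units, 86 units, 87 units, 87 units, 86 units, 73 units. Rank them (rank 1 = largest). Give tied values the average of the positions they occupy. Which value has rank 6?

73

Sorted (descending): 87, 87, 86, 86, 86, 73
The 2 values of 87 occupy positions 1–2 → average rank (1+2)/2 = 1.5.
The 3 values of 86 occupy positions 3–5 → average rank 4.
Rank 6 → value 73.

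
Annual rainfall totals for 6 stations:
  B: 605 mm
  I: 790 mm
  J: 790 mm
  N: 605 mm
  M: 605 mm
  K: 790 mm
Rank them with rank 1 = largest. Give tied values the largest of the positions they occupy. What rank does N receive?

6

Sorted (descending): 790, 790, 790, 605, 605, 605
The 3 values of 790 occupy positions 1–3 → each gets rank 3.
The 3 values of 605 occupy positions 4–6 → each gets rank 6.
N has value 605 mm → rank 6.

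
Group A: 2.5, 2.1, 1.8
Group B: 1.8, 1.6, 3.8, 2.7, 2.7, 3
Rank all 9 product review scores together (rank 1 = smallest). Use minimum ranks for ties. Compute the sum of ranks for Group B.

32

Sorted (ascending): 1.6, 1.8, 1.8, 2.1, 2.5, 2.7, 2.7, 3, 3.8
The 2 values of 1.8 occupy positions 2–3 → each gets rank 2.
The 2 values of 2.7 occupy positions 6–7 → each gets rank 6.
Group B values → pooled ranks: 1.8→2, 1.6→1, 3.8→9, 2.7→6, 2.7→6, 3→8
Rank sum = 2 + 1 + 9 + 6 + 6 + 8 = 32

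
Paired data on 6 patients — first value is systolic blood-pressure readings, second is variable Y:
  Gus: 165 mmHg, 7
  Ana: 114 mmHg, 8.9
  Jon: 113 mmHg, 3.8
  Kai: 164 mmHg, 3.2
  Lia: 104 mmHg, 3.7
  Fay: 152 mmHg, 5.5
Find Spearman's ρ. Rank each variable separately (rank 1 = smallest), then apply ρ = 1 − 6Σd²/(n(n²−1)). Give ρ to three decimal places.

0.200

Ranks of variable 1: 6, 3, 2, 5, 1, 4
Ranks of variable 2: 5, 6, 3, 1, 2, 4
d = r₁ − r₂: 1, -3, -1, 4, -1, 0
d²: 1, 9, 1, 16, 1, 0; Σd² = 28
ρ = 1 − 6·28/(6·35) = 1 − 168/210 = 0.200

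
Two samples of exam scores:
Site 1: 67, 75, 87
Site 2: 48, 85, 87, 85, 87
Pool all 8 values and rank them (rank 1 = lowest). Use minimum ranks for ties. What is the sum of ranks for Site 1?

11

Sorted (ascending): 48, 67, 75, 85, 85, 87, 87, 87
The 2 values of 85 occupy positions 4–5 → each gets rank 4.
The 3 values of 87 occupy positions 6–8 → each gets rank 6.
Site 1 values → pooled ranks: 67→2, 75→3, 87→6
Rank sum = 2 + 3 + 6 = 11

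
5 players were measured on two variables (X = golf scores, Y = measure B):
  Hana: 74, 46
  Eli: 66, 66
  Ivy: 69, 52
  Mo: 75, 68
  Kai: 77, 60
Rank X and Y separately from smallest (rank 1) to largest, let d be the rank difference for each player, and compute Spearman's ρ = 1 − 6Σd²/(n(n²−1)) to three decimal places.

Ranks of variable 1: 3, 1, 2, 4, 5
Ranks of variable 2: 1, 4, 2, 5, 3
d = r₁ − r₂: 2, -3, 0, -1, 2
d²: 4, 9, 0, 1, 4; Σd² = 18
ρ = 1 − 6·18/(5·24) = 1 − 108/120 = 0.100

0.100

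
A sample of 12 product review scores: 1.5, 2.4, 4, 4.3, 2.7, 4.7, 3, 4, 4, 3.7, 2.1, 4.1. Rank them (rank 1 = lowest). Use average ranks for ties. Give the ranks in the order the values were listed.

Sorted (ascending): 1.5, 2.1, 2.4, 2.7, 3, 3.7, 4, 4, 4, 4.1, 4.3, 4.7
The 3 values of 4 occupy positions 7–9 → average rank 8.

1, 3, 8, 11, 4, 12, 5, 8, 8, 6, 2, 10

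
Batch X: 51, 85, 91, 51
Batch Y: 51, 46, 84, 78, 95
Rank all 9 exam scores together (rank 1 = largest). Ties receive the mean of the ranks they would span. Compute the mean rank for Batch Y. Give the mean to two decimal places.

5.20

Sorted (descending): 95, 91, 85, 84, 78, 51, 51, 51, 46
The 3 values of 51 occupy positions 6–8 → average rank 7.
Batch Y values → pooled ranks: 51→7, 46→9, 84→4, 78→5, 95→1
Mean rank = (7 + 9 + 4 + 5 + 1) / 5 = 5.20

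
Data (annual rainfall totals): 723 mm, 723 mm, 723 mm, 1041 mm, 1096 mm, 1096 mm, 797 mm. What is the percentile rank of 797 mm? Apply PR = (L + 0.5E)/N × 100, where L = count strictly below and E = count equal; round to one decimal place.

N = 7.
Strictly below 797: 3. Equal to 797: 1.
PR = (3 + 0.5·1)/7 × 100 = 50.0

50.0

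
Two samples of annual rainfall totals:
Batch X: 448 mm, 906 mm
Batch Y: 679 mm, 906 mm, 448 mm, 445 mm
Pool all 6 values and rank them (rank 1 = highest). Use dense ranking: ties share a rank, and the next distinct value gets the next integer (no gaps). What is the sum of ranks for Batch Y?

Sorted (descending): 906, 906, 679, 448, 448, 445
The 2 values of 906 share dense rank 1.
The 2 values of 448 share dense rank 3.
Remaining distinct values take the next consecutive integers.
Batch Y values → pooled ranks: 679→2, 906→1, 448→3, 445→4
Rank sum = 2 + 1 + 3 + 4 = 10

10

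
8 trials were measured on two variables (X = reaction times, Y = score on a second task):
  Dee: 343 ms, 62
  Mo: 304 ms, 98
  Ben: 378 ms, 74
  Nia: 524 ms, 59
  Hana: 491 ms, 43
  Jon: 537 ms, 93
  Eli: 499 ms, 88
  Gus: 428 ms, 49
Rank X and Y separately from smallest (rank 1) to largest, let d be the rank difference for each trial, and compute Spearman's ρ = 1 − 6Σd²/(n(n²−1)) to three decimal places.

-0.119

Ranks of variable 1: 2, 1, 3, 7, 5, 8, 6, 4
Ranks of variable 2: 4, 8, 5, 3, 1, 7, 6, 2
d = r₁ − r₂: -2, -7, -2, 4, 4, 1, 0, 2
d²: 4, 49, 4, 16, 16, 1, 0, 4; Σd² = 94
ρ = 1 − 6·94/(8·63) = 1 − 564/504 = -0.119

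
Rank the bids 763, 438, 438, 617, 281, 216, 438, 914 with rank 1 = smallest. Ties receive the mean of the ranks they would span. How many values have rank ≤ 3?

2

Sorted (ascending): 216, 281, 438, 438, 438, 617, 763, 914
The 3 values of 438 occupy positions 3–5 → average rank 4.
Ranks ≤ 3: {1, 2} → 2 values.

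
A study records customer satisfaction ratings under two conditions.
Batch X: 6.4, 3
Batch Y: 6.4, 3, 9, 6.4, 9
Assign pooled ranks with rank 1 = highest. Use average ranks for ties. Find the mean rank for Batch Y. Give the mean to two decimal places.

Sorted (descending): 9, 9, 6.4, 6.4, 6.4, 3, 3
The 2 values of 9 occupy positions 1–2 → average rank (1+2)/2 = 1.5.
The 3 values of 6.4 occupy positions 3–5 → average rank 4.
The 2 values of 3 occupy positions 6–7 → average rank (6+7)/2 = 6.5.
Batch Y values → pooled ranks: 6.4→4, 3→6.5, 9→1.5, 6.4→4, 9→1.5
Mean rank = (4 + 6.5 + 1.5 + 4 + 1.5) / 5 = 3.50

3.50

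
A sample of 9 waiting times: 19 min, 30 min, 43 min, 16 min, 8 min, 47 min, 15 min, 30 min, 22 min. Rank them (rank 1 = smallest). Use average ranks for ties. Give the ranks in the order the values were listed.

4, 6.5, 8, 3, 1, 9, 2, 6.5, 5

Sorted (ascending): 8, 15, 16, 19, 22, 30, 30, 43, 47
The 2 values of 30 occupy positions 6–7 → average rank (6+7)/2 = 6.5.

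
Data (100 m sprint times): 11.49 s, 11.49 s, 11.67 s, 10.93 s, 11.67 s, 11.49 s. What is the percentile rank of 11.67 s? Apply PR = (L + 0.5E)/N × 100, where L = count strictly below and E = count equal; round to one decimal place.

N = 6.
Strictly below 11.67: 4. Equal to 11.67: 2.
PR = (4 + 0.5·2)/6 × 100 = 83.3

83.3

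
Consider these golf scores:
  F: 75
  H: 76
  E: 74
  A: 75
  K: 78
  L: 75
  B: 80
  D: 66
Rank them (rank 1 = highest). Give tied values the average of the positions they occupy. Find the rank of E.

7

Sorted (descending): 80, 78, 76, 75, 75, 75, 74, 66
The 3 values of 75 occupy positions 4–6 → average rank 5.
E has value 74 → rank 7.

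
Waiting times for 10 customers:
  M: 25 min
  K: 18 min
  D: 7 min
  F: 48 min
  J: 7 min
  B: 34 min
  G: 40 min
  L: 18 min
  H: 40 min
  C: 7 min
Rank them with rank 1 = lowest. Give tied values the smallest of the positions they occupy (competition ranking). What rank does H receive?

8

Sorted (ascending): 7, 7, 7, 18, 18, 25, 34, 40, 40, 48
The 3 values of 7 occupy positions 1–3 → each gets rank 1.
The 2 values of 18 occupy positions 4–5 → each gets rank 4.
The 2 values of 40 occupy positions 8–9 → each gets rank 8.
H has value 40 min → rank 8.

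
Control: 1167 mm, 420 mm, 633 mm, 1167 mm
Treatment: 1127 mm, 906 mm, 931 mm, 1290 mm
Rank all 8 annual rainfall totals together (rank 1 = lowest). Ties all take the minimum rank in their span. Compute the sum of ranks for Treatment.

20

Sorted (ascending): 420, 633, 906, 931, 1127, 1167, 1167, 1290
The 2 values of 1167 occupy positions 6–7 → each gets rank 6.
Treatment values → pooled ranks: 1127→5, 906→3, 931→4, 1290→8
Rank sum = 5 + 3 + 4 + 8 = 20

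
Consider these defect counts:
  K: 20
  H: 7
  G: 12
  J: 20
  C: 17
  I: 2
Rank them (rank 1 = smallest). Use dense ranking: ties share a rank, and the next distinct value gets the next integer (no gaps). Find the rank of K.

5

Sorted (ascending): 2, 7, 12, 17, 20, 20
The 2 values of 20 share dense rank 5.
Remaining distinct values take the next consecutive integers.
K has value 20 → rank 5.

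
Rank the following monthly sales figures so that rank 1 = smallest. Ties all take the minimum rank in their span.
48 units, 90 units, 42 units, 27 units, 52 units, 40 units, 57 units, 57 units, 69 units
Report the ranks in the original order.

Sorted (ascending): 27, 40, 42, 48, 52, 57, 57, 69, 90
The 2 values of 57 occupy positions 6–7 → each gets rank 6.

4, 9, 3, 1, 5, 2, 6, 6, 8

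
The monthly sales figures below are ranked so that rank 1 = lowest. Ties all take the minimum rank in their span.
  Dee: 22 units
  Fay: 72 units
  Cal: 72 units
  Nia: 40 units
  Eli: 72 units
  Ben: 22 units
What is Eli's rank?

Sorted (ascending): 22, 22, 40, 72, 72, 72
The 2 values of 22 occupy positions 1–2 → each gets rank 1.
The 3 values of 72 occupy positions 4–6 → each gets rank 4.
Eli has value 72 units → rank 4.

4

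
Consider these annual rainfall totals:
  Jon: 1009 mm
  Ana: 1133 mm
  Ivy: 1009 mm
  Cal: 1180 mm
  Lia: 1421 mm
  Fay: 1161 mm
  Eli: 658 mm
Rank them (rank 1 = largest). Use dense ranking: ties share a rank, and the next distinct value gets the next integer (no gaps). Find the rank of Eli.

Sorted (descending): 1421, 1180, 1161, 1133, 1009, 1009, 658
The 2 values of 1009 share dense rank 5.
Remaining distinct values take the next consecutive integers.
Eli has value 658 mm → rank 6.

6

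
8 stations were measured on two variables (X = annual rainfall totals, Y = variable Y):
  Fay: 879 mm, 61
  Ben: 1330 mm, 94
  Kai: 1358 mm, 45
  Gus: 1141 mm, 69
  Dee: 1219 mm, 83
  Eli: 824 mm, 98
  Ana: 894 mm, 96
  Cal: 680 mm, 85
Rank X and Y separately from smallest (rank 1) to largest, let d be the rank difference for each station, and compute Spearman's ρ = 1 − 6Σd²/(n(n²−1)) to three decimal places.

Ranks of variable 1: 3, 7, 8, 5, 6, 2, 4, 1
Ranks of variable 2: 2, 6, 1, 3, 4, 8, 7, 5
d = r₁ − r₂: 1, 1, 7, 2, 2, -6, -3, -4
d²: 1, 1, 49, 4, 4, 36, 9, 16; Σd² = 120
ρ = 1 − 6·120/(8·63) = 1 − 720/504 = -0.429

-0.429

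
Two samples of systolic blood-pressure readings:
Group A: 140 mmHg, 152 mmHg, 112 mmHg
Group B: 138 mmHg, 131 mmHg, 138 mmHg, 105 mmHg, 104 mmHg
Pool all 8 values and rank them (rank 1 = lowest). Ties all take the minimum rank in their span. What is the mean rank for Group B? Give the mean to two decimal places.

3.40

Sorted (ascending): 104, 105, 112, 131, 138, 138, 140, 152
The 2 values of 138 occupy positions 5–6 → each gets rank 5.
Group B values → pooled ranks: 138→5, 131→4, 138→5, 105→2, 104→1
Mean rank = (5 + 4 + 5 + 2 + 1) / 5 = 3.40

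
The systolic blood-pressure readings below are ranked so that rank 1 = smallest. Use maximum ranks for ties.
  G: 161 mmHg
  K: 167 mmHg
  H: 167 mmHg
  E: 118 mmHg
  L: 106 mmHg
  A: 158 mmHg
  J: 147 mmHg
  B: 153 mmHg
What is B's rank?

Sorted (ascending): 106, 118, 147, 153, 158, 161, 167, 167
The 2 values of 167 occupy positions 7–8 → each gets rank 8.
B has value 153 mmHg → rank 4.

4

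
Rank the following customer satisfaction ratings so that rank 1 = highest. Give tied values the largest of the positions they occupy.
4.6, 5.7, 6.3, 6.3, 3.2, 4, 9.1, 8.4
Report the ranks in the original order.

6, 5, 4, 4, 8, 7, 1, 2

Sorted (descending): 9.1, 8.4, 6.3, 6.3, 5.7, 4.6, 4, 3.2
The 2 values of 6.3 occupy positions 3–4 → each gets rank 4.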